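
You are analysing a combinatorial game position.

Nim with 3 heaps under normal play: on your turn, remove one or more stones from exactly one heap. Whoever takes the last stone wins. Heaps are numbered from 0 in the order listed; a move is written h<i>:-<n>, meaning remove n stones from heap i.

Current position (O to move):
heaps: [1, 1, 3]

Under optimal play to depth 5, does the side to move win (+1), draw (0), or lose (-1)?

value((1,1,3), O) = +1

[(1,1,3)] O move#1: h0:-1:-1/(0,1,3), h1:-1:-1/(1,0,3), h2:-1:-1/(1,1,2), h2:-2:-1/(1,1,1), h2:-3:+1/(1,1,0)*
[(1,1,0)] X move#2: h0:-1:-1/(0,1,0)*, h1:-1:-1/(1,0,0)
[(0,1,0)] O move#3: h1:-1:+1/(0,0,0)*
[(0,0,0)] end (terminal -1, X#4); searched (1,1,3) to 5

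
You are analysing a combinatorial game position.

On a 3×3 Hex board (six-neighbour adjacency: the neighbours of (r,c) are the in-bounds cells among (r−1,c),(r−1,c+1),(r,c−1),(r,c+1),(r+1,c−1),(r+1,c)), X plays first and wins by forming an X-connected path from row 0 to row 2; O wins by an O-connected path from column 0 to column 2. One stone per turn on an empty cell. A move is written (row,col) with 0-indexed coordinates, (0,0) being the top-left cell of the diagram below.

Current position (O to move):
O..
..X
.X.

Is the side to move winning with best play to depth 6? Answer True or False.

p1 O@[O../..X/.X.]: (0,1)[OO./..X/.X.]-1 (0,2)[O.O/..X/.X.]+1* (1,0)[O../O.X/.X.]-1 (1,1)[O../.OX/.X.]-1 (2,0)[O../..X/OX.]-1 (2,2)[O../..X/.XO]-1
p2 X@[O.O/..X/.X.]: (0,1)[OXO/..X/.X.]-1* (1,0)[O.O/X.X/.X.]-1 (1,1)[O.O/.XX/.X.]-1 (2,0)[O.O/..X/XX.]-1 (2,2)[O.O/..X/.XX]-1
p3 O@[OXO/..X/.X.]: (1,0)[OXO/O.X/.X.]-1 (1,1)[OXO/.OX/.X.]+1* (2,0)[OXO/..X/OX.]-1 (2,2)[OXO/..X/.XO]-1
p4 X@[OXO/.OX/.X.]: (1,0)[OXO/XOX/.X.]-1* (2,0)[OXO/.OX/XX.]-1 (2,2)[OXO/.OX/.XX]-1
p5 O@[OXO/XOX/.X.]: (2,0)[OXO/XOX/OX.]+1* (2,2)[OXO/XOX/.XO]-1
p6 X@[OXO/XOX/OX.] terminal -1; root [O../..X/.X.] d6

O winning at [O../..X/.X.]: True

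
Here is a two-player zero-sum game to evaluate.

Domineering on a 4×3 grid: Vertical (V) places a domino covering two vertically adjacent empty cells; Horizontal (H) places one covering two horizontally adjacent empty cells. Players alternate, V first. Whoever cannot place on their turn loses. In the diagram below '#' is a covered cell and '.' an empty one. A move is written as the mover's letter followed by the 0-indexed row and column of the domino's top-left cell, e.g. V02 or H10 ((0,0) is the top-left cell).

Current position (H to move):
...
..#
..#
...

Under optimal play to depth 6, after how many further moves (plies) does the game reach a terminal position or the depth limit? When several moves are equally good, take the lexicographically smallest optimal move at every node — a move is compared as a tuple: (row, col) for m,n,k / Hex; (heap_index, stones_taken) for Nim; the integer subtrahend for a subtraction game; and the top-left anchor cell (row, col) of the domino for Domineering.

ply 1, H at .../..#/..#/... | H00=-1→##./..#/..#/...*; H01=-1→.##/..#/..#/...; H10=-1→.../###/..#/...; H20=-1→.../..#/###/...; H30=-1→.../..#/..#/##.; H31=-1→.../..#/..#/.##
ply 2, V at ##./..#/..#/... | V10=+1→##./#.#/#.#/...*; V11=+1→##./.##/.##/...; V20=+1→##./..#/#.#/#..; V21=+1→##./..#/.##/.#.
ply 3, H at ##./#.#/#.#/... | H30=-1→##./#.#/#.#/##.*; H31=-1→##./#.#/#.#/.##
ply 4, V at ##./#.#/#.#/##. | V11=+1→##./###/###/##.*
ply 5: ##./###/###/##. is terminal -1 (H); from .../..#/..#/... depth 6

PV length from [.../..#/..#/...]: 4 plies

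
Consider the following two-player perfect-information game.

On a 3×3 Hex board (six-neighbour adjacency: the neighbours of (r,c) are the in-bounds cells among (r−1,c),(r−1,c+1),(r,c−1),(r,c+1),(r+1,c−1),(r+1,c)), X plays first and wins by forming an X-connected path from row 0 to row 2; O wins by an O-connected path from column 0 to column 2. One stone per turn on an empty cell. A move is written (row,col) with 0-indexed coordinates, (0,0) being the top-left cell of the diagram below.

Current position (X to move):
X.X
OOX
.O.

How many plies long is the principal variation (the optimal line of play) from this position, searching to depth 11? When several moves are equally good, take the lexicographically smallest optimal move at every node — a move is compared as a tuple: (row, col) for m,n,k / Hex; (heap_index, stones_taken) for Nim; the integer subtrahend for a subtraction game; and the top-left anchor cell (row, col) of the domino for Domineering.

PV length from [X.X/OOX/.O.]: 1 ply

p1 X@[X.X/OOX/.O.]: (0,1)[XXX/OOX/.O.]-1 (2,0)[X.X/OOX/XO.]-1 (2,2)[X.X/OOX/.OX]+1*
p2 O@[X.X/OOX/.OX] terminal -1; root [X.X/OOX/.O.] d11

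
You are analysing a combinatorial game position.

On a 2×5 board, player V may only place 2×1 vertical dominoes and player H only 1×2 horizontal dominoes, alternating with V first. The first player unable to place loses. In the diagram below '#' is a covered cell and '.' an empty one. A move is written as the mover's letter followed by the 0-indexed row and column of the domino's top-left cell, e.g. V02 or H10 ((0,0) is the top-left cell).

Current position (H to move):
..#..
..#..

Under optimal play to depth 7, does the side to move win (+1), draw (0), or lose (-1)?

ply 1, H at ..#../..#.. | H00=-1→###../..#..*; H03=-1→..###/..#..; H10=-1→..#../###..; H13=-1→..#../..###
ply 2, V at ###../..#.. | V03=+1→####./..##.*; V04=+1→###.#/..#.#
ply 3, H at ####./..##. | H10=-1→####./####.*
ply 4, V at ####./####. | V04=+1→#####/#####*
ply 5: #####/##### is terminal -1 (H); from ..#../..#.. depth 7

value(..#../..#.., H) = -1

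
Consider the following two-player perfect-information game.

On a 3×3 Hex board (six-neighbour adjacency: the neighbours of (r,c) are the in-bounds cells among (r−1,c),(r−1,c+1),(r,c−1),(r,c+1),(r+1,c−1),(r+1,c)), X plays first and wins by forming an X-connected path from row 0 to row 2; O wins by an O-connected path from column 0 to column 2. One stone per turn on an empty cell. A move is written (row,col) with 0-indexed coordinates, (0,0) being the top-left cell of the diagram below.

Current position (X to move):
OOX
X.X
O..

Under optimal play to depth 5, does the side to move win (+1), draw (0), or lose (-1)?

p1 X@[OOX/X.X/O..]: (1,1)[OOX/XXX/O..]+1* (2,1)[OOX/X.X/OX.]+1 (2,2)[OOX/X.X/O.X]+1
p2 O@[OOX/XXX/O..]: (2,1)[OOX/XXX/OO.]-1* (2,2)[OOX/XXX/O.O]-1
p3 X@[OOX/XXX/OO.]: (2,2)[OOX/XXX/OOX]+1*
p4 O@[OOX/XXX/OOX] terminal -1; root [OOX/X.X/O..] d5

value(OOX/X.X/O.., X) = +1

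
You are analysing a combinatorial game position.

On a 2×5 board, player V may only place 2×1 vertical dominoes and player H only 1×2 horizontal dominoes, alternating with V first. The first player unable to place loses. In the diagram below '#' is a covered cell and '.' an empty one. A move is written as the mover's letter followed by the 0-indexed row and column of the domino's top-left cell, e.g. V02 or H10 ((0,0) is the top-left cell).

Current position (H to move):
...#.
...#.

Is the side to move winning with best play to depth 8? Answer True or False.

H winning at [...#./...#.]: False

p1 H@[...#./...#.]: H00[##.#./...#.]-1* H01[.###./...#.]-1 H10[...#./##.#.]-1 H11[...#./.###.]-1
p2 V@[##.#./...#.]: V02[####./..##.]+1* V04[##.##/...##]-1
p3 H@[####./..##.]: H10[####./####.]-1*
p4 V@[####./####.]: V04[#####/#####]+1*
p5 H@[#####/#####] terminal -1; root [...#./...#.] d8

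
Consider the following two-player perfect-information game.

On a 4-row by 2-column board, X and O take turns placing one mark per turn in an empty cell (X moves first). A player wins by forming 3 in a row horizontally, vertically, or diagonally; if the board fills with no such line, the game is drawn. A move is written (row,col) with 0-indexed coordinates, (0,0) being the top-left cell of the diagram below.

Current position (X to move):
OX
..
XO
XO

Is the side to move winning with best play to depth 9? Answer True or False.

p1 X@[OX/../XO/XO]: (1,0)[OX/X./XO/XO]+1* (1,1)[OX/.X/XO/XO]+0
p2 O@[OX/X./XO/XO] terminal -1; root [OX/../XO/XO] d9

X winning at [OX/../XO/XO]: True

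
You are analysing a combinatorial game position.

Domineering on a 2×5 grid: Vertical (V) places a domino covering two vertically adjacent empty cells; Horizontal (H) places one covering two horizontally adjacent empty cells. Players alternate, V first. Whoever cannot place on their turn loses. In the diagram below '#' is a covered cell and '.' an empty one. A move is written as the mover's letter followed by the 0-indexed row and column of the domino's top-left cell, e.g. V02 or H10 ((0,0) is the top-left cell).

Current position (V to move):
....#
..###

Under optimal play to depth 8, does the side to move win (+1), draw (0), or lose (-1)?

value(....#/..###, V) = +1

ply 1, V at ....#/..### | V00=-1→#...#/#.###; V01=+1→.#..#/.####*
ply 2, H at .#..#/.#### | H02=-1→.####/.####*
ply 3, V at .####/.#### | V00=+1→#####/#####*
ply 4: #####/##### is terminal -1 (H); from ....#/..### depth 8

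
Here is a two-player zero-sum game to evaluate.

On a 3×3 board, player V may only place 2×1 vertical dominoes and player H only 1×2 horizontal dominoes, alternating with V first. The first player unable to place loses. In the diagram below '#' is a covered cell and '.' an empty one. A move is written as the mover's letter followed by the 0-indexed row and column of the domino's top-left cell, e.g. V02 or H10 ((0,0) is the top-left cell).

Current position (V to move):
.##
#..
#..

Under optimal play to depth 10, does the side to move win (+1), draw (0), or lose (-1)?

ply 1, V at .##/#../#.. | V11=+1→.##/##./##.*; V12=+1→.##/#.#/#.#
ply 2: .##/##./##. is terminal -1 (H); from .##/#../#.. depth 10

value(.##/#../#.., V) = +1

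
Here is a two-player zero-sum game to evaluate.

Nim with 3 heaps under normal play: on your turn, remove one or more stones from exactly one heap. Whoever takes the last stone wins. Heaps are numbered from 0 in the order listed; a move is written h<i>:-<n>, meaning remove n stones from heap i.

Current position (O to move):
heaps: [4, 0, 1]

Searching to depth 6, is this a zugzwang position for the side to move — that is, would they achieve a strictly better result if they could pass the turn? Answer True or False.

[(4,0,1)] O move#1: h0:-1:-1/(3,0,1), h0:-2:-1/(2,0,1), h0:-3:+1/(1,0,1)*, h0:-4:-1/(0,0,1), h2:-1:-1/(4,0,0)
[(1,0,1)] X move#2: h0:-1:-1/(0,0,1)*, h2:-1:-1/(1,0,0)
[(0,0,1)] O move#3: h2:-1:+1/(0,0,0)*
[(0,0,0)] end (terminal -1, X#4); searched (4,0,1) to 6
suppose O passes — search the same position with X to move:
pass> [(4,0,1)] X move#1: h0:-1:-1/(3,0,1), h0:-2:-1/(2,0,1), h0:-3:+1/(1,0,1)*, h0:-4:-1/(0,0,1), h2:-1:-1/(4,0,0)
pass> [(1,0,1)] O move#2: h0:-1:-1/(0,0,1)*, h2:-1:-1/(1,0,0)
pass> [(0,0,1)] X move#3: h2:-1:+1/(0,0,0)*
pass> [(0,0,0)] end (terminal -1, O#4); searched (4,0,1) to 6
for O: play +1, pass -1

zugzwang((4,0,1), O) = False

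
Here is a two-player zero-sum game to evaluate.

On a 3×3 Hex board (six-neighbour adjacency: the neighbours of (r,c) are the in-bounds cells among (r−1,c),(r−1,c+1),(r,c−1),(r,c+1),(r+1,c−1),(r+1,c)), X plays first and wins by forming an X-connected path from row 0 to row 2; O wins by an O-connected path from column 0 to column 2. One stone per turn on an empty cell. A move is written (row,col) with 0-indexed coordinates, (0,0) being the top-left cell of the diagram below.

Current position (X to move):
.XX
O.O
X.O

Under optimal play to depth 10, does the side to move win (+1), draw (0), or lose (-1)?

value(.XX/O.O/X.O, X) = +1

[.XX/O.O/X.O] X move#1: (0,0):-1/XXX/O.O/X.O, (1,1):+1/.XX/OXO/X.O*, (2,1):-1/.XX/O.O/XXO
[.XX/OXO/X.O] end (terminal -1, O#2); searched .XX/O.O/X.O to 10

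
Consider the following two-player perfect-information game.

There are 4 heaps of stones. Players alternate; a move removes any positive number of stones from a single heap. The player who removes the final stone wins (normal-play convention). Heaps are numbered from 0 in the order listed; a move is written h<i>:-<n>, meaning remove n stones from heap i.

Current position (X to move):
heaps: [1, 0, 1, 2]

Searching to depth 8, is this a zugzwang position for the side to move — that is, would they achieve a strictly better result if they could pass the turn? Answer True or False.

ply 1, X at (1,0,1,2) | h0:-1=-1→(0,0,1,2); h2:-1=-1→(1,0,0,2); h3:-1=-1→(1,0,1,1); h3:-2=+1→(1,0,1,0)*
ply 2, O at (1,0,1,0) | h0:-1=-1→(0,0,1,0)*; h2:-1=-1→(1,0,0,0)
ply 3, X at (0,0,1,0) | h2:-1=+1→(0,0,0,0)*
ply 4: (0,0,0,0) is terminal -1 (O); from (1,0,1,2) depth 8
suppose X passes — search the same position with O to move:
pass> ply 1, O at (1,0,1,2) | h0:-1=-1→(0,0,1,2); h2:-1=-1→(1,0,0,2); h3:-1=-1→(1,0,1,1); h3:-2=+1→(1,0,1,0)*
pass> ply 2, X at (1,0,1,0) | h0:-1=-1→(0,0,1,0)*; h2:-1=-1→(1,0,0,0)
pass> ply 3, O at (0,0,1,0) | h2:-1=+1→(0,0,0,0)*
pass> ply 4: (0,0,0,0) is terminal -1 (X); from (1,0,1,2) depth 8
for X: play +1, pass -1

zugzwang((1,0,1,2), X) = False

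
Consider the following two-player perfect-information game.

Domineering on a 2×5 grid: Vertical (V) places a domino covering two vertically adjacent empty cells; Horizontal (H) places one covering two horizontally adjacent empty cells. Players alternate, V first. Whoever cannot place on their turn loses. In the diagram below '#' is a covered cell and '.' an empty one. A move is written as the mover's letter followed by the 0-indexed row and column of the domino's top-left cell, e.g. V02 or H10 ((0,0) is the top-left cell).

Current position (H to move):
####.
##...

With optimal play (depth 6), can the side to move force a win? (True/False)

H winning at [####./##...]: True

[####./##...] H move#1: H12:-1/####./####., H13:+1/####./##.##*
[####./##.##] end (terminal -1, V#2); searched ####./##... to 6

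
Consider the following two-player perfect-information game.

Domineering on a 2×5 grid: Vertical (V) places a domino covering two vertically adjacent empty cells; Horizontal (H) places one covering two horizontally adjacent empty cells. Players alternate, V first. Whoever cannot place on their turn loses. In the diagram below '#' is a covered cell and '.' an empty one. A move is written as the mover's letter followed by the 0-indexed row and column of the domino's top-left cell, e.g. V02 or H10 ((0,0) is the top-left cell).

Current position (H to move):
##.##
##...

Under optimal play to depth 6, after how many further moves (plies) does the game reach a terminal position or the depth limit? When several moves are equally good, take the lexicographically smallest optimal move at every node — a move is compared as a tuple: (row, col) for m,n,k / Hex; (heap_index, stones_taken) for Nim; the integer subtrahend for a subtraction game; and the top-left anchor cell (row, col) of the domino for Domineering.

p1 H@[##.##/##...]: H12[##.##/####.]+1* H13[##.##/##.##]-1
p2 V@[##.##/####.] terminal -1; root [##.##/##...] d6

PV length from [##.##/##...]: 1 ply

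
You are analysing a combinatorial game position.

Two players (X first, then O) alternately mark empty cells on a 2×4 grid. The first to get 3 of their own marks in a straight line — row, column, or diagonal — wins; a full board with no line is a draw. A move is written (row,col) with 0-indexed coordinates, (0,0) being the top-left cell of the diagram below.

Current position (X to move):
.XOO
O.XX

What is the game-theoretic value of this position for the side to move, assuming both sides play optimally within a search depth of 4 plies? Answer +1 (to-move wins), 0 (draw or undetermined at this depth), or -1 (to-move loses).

[.XOO/O.XX] X move#1: (0,0):+0/XXOO/O.XX, (1,1):+1/.XOO/OXXX*
[.XOO/OXXX] end (terminal -1, O#2); searched .XOO/O.XX to 4

value(.XOO/O.XX, X) = +1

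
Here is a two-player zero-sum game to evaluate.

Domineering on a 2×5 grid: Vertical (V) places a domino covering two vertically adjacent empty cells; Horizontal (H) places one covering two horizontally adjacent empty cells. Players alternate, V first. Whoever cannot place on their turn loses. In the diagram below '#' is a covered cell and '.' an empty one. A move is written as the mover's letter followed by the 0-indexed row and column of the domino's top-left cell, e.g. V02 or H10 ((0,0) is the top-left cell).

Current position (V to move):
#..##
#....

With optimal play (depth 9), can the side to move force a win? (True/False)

p1 V@[#..##/#....]: V01[##.##/##...]-1 V02[#.###/#.#..]+1*
p2 H@[#.###/#.#..]: H13[#.###/#.###]-1*
p3 V@[#.###/#.###]: V01[#####/#####]+1*
p4 H@[#####/#####] terminal -1; root [#..##/#....] d9

V winning at [#..##/#....]: True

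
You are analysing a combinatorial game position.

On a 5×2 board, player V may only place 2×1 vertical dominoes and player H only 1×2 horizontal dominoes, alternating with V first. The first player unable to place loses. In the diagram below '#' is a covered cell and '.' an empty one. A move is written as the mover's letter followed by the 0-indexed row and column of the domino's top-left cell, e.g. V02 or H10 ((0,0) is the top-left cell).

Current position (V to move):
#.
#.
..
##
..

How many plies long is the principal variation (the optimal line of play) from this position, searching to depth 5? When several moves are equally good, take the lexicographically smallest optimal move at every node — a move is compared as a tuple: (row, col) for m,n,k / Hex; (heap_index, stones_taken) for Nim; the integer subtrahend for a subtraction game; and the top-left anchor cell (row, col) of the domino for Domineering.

ply 1, V at #./#./../##/.. | V01=-1→##/##/../##/..*; V11=-1→#./##/.#/##/..
ply 2, H at ##/##/../##/.. | H20=+1→##/##/##/##/..*; H40=+1→##/##/../##/##
ply 3: ##/##/##/##/.. is terminal -1 (V); from #./#./../##/.. depth 5

PV length from [#./#./../##/..]: 2 plies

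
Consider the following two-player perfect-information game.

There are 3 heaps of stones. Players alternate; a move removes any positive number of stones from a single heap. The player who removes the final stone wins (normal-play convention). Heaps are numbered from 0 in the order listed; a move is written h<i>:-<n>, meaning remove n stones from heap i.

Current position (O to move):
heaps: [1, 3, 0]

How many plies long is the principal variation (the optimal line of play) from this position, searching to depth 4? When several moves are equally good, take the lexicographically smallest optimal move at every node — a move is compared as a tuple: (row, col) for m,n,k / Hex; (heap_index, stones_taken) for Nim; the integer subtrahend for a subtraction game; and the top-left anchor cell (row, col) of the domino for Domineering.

ply 1, O at (1,3,0) | h0:-1=-1→(0,3,0); h1:-1=-1→(1,2,0); h1:-2=+1→(1,1,0)*; h1:-3=-1→(1,0,0)
ply 2, X at (1,1,0) | h0:-1=-1→(0,1,0)*; h1:-1=-1→(1,0,0)
ply 3, O at (0,1,0) | h1:-1=+1→(0,0,0)*
ply 4: (0,0,0) is terminal -1 (X); from (1,3,0) depth 4

PV length from [(1,3,0)]: 3 plies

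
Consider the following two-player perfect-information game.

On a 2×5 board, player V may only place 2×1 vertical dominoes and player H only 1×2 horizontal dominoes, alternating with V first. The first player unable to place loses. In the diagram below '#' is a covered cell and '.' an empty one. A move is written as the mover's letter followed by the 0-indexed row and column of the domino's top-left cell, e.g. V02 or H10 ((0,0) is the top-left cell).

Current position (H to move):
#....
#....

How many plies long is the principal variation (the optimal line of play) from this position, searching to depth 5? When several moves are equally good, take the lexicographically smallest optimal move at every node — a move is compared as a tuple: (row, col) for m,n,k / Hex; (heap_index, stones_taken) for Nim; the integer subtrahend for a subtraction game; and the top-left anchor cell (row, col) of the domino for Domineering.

PV length from [#..../#....]: 3 plies

[#..../#....] H move#1: H01:-1/###../#...., H02:+1/#.##./#....*, H03:-1/#..##/#...., H11:-1/#..../###.., H12:+1/#..../#.##., H13:-1/#..../#..##
[#.##./#....] V move#2: V01:-1/####./##...*, V04:-1/#.###/#...#
[####./##...] H move#3: H12:-1/####./####., H13:+1/####./##.##*
[####./##.##] end (terminal -1, V#4); searched #..../#.... to 5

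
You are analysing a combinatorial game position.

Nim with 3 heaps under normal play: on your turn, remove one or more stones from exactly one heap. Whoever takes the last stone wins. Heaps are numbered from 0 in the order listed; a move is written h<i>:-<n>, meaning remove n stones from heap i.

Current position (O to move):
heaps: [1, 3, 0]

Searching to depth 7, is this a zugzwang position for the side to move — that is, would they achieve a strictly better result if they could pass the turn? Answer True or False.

p1 O@[(1,3,0)]: h0:-1[(0,3,0)]-1 h1:-1[(1,2,0)]-1 h1:-2[(1,1,0)]+1* h1:-3[(1,0,0)]-1
p2 X@[(1,1,0)]: h0:-1[(0,1,0)]-1* h1:-1[(1,0,0)]-1
p3 O@[(0,1,0)]: h1:-1[(0,0,0)]+1*
p4 X@[(0,0,0)] terminal -1; root [(1,3,0)] d7
if O skipped the turn, X would face:
~ p1 X@[(1,3,0)]: h0:-1[(0,3,0)]-1 h1:-1[(1,2,0)]-1 h1:-2[(1,1,0)]+1* h1:-3[(1,0,0)]-1
~ p2 O@[(1,1,0)]: h0:-1[(0,1,0)]-1* h1:-1[(1,0,0)]-1
~ p3 X@[(0,1,0)]: h1:-1[(0,0,0)]+1*
~ p4 O@[(0,0,0)] terminal -1; root [(1,3,0)] d7
compare (O): move=+1 vs pass=-1

zugzwang((1,3,0), O) = False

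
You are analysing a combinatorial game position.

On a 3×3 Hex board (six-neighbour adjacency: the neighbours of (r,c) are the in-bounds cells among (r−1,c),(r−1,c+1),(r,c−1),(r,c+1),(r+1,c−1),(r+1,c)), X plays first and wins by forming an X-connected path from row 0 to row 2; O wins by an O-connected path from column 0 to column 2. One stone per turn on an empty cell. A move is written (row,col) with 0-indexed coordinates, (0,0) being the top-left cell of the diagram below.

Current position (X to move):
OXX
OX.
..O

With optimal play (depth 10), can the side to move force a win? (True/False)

X winning at [OXX/OX./..O]: True

ply 1, X at OXX/OX./..O | (1,2)=+1→OXX/OXX/..O*; (2,0)=+1→OXX/OX./X.O; (2,1)=+1→OXX/OX./.XO
ply 2, O at OXX/OXX/..O | (2,0)=-1→OXX/OXX/O.O*; (2,1)=-1→OXX/OXX/.OO
ply 3, X at OXX/OXX/O.O | (2,1)=+1→OXX/OXX/OXO*
ply 4: OXX/OXX/OXO is terminal -1 (O); from OXX/OX./..O depth 10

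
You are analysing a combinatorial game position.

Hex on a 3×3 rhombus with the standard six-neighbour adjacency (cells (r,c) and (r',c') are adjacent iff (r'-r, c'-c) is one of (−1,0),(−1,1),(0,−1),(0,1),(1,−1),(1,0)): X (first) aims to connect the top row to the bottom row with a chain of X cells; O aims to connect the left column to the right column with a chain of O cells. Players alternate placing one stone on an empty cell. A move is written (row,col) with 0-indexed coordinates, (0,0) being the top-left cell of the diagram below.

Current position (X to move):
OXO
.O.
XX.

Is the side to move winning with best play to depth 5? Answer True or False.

[OXO/.O./XX.] X move#1: (1,0):+1/OXO/XO./XX.*, (1,2):-1/OXO/.OX/XX., (2,2):-1/OXO/.O./XXX
[OXO/XO./XX.] end (terminal -1, O#2); searched OXO/.O./XX. to 5

X winning at [OXO/.O./XX.]: True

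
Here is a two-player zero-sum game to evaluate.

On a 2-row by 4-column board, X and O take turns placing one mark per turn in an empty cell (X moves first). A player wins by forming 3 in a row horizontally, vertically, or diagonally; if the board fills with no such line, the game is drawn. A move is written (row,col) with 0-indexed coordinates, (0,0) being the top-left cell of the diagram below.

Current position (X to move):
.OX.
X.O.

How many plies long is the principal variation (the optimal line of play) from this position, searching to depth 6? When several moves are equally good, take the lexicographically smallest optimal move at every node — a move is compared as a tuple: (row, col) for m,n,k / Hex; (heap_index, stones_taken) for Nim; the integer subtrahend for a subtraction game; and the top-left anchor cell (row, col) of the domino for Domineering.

PV length from [.OX./X.O.]: 4 plies

ply 1, X at .OX./X.O. | (0,0)=+0→XOX./X.O.*; (0,3)=+0→.OXX/X.O.; (1,1)=+0→.OX./XXO.; (1,3)=+0→.OX./X.OX
ply 2, O at XOX./X.O. | (0,3)=+0→XOXO/X.O.*; (1,1)=+0→XOX./XOO.; (1,3)=+0→XOX./X.OO
ply 3, X at XOXO/X.O. | (1,1)=+0→XOXO/XXO.*; (1,3)=+0→XOXO/X.OX
ply 4, O at XOXO/XXO. | (1,3)=+0→XOXO/XXOO*
ply 5: XOXO/XXOO is terminal +0 (X); from .OX./X.O. depth 6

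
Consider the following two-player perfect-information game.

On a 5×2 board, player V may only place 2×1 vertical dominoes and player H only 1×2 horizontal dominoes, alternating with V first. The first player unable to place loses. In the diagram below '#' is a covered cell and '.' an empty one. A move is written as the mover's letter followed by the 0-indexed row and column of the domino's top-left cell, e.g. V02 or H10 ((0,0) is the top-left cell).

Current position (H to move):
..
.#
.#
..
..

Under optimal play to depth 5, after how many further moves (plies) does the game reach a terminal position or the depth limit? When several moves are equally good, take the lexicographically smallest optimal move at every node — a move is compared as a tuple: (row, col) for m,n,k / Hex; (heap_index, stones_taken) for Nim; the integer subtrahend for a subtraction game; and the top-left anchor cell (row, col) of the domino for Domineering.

PV length from [../.#/.#/../..]: 3 plies

[../.#/.#/../..] H move#1: H00:-1/##/.#/.#/../.., H30:+1/../.#/.#/##/..*, H40:+1/../.#/.#/../##
[../.#/.#/##/..] V move#2: V00:-1/#./##/.#/##/..*, V10:-1/../##/##/##/..
[#./##/.#/##/..] H move#3: H40:+1/#./##/.#/##/##*
[#./##/.#/##/##] end (terminal -1, V#4); searched ../.#/.#/../.. to 5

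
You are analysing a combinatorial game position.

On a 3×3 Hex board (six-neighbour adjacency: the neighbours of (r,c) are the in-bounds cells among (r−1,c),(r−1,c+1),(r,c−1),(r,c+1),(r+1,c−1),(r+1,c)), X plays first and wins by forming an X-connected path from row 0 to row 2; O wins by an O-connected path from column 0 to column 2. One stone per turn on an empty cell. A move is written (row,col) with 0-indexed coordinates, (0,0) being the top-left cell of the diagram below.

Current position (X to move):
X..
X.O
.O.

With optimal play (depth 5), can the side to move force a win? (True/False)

p1 X@[X../X.O/.O.]: (0,1)[XX./X.O/.O.]-1 (0,2)[X.X/X.O/.O.]-1 (1,1)[X../XXO/.O.]-1 (2,0)[X../X.O/XO.]+1* (2,2)[X../X.O/.OX]-1
p2 O@[X../X.O/XO.] terminal -1; root [X../X.O/.O.] d5

X winning at [X../X.O/.O.]: True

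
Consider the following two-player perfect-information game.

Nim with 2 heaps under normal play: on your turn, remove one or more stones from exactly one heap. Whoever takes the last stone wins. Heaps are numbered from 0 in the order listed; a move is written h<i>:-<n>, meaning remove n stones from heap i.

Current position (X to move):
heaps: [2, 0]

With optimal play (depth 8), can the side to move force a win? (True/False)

X winning at [(2,0)]: True

ply 1, X at (2,0) | h0:-1=-1→(1,0); h0:-2=+1→(0,0)*
ply 2: (0,0) is terminal -1 (O); from (2,0) depth 8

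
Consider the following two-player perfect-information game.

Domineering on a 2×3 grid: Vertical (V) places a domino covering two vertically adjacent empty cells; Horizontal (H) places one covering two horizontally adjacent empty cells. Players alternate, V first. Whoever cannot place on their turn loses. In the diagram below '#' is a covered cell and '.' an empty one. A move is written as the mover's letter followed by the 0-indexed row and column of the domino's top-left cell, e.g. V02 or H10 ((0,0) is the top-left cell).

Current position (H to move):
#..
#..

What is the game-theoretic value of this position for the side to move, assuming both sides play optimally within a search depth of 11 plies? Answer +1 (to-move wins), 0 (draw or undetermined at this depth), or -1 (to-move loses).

[#../#..] H move#1: H01:+1/###/#..*, H11:+1/#../###
[###/#..] end (terminal -1, V#2); searched #../#.. to 11

value(#../#.., H) = +1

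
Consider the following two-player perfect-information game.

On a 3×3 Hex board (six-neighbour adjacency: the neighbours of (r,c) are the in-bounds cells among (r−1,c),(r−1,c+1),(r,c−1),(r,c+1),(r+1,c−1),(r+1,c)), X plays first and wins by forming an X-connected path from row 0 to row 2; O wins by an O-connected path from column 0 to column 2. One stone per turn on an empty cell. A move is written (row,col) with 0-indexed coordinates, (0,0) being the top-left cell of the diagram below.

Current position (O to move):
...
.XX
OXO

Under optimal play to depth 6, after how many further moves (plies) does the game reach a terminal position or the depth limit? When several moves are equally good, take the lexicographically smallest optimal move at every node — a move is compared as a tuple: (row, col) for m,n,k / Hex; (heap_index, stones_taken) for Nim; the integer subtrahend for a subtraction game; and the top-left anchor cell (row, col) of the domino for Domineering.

PV length from [.../.XX/OXO]: 2 plies

ply 1, O at .../.XX/OXO | (0,0)=-1→O../.XX/OXO*; (0,1)=-1→.O./.XX/OXO; (0,2)=-1→..O/.XX/OXO; (1,0)=-1→.../OXX/OXO
ply 2, X at O../.XX/OXO | (0,1)=+1→OX./.XX/OXO*; (0,2)=+1→O.X/.XX/OXO; (1,0)=+1→O../XXX/OXO
ply 3: OX./.XX/OXO is terminal -1 (O); from .../.XX/OXO depth 6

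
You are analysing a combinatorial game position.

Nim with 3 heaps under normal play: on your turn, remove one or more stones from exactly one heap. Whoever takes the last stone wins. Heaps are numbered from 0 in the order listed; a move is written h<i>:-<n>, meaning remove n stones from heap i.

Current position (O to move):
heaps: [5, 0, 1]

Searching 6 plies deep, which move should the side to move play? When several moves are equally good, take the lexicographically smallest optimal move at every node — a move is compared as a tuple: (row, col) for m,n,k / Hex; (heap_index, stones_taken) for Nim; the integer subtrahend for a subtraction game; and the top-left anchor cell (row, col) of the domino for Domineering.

O's best at [(5,0,1)]: h0:-4

[(5,0,1)] O move#1: h0:-1:-1/(4,0,1), h0:-2:-1/(3,0,1), h0:-3:-1/(2,0,1), h0:-4:+1/(1,0,1)*, h0:-5:-1/(0,0,1), h2:-1:-1/(5,0,0)
[(1,0,1)] X move#2: h0:-1:-1/(0,0,1)*, h2:-1:-1/(1,0,0)
[(0,0,1)] O move#3: h2:-1:+1/(0,0,0)*
[(0,0,0)] end (terminal -1, X#4); searched (5,0,1) to 6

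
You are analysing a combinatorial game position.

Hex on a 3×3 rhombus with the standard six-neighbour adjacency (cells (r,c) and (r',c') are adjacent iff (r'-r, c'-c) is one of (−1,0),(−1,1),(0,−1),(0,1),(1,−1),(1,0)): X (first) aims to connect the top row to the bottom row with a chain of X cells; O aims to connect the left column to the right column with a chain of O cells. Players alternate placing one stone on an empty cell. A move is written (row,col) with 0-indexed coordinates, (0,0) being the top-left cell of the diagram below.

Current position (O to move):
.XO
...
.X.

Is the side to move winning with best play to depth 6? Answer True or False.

ply 1, O at .XO/.../.X. | (0,0)=-1→OXO/.../.X.; (1,0)=-1→.XO/O../.X.; (1,1)=+1→.XO/.O./.X.*; (1,2)=-1→.XO/..O/.X.; (2,0)=-1→.XO/.../OX.; (2,2)=-1→.XO/.../.XO
ply 2, X at .XO/.O./.X. | (0,0)=-1→XXO/.O./.X.*; (1,0)=-1→.XO/XO./.X.; (1,2)=-1→.XO/.OX/.X.; (2,0)=-1→.XO/.O./XX.; (2,2)=-1→.XO/.O./.XX
ply 3, O at XXO/.O./.X. | (1,0)=+1→XXO/OO./.X.*; (1,2)=+1→XXO/.OO/.X.; (2,0)=+1→XXO/.O./OX.; (2,2)=+1→XXO/.O./.XO
ply 4: XXO/OO./.X. is terminal -1 (X); from .XO/.../.X. depth 6

O winning at [.XO/.../.X.]: True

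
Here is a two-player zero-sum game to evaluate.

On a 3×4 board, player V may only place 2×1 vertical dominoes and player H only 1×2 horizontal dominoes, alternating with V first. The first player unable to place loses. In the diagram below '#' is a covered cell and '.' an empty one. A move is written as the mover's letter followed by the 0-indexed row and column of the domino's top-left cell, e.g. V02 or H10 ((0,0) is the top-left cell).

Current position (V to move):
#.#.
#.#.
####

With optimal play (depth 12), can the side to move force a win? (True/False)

V winning at [#.#./#.#./####]: True

ply 1, V at #.#./#.#./#### | V01=+1→###./###./####*; V03=+1→#.##/#.##/####
ply 2: ###./###./#### is terminal -1 (H); from #.#./#.#./#### depth 12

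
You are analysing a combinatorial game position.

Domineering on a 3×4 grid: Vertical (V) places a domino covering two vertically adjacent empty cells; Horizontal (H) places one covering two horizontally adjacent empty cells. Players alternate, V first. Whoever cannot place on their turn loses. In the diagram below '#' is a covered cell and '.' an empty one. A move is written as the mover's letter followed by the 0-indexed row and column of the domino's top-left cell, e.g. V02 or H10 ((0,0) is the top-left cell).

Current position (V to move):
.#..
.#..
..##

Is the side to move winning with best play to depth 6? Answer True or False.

V winning at [.#../.#../..##]: True

[.#../.#../..##] V move#1: V00:-1/##../##../..##, V02:+1/.##./.##./..##*, V03:+1/.#.#/.#.#/..##, V10:-1/.#../##../#.##
[.##./.##./..##] H move#2: H20:-1/.##./.##./####*
[.##./.##./####] V move#3: V00:+1/###./###./####*, V03:+1/.###/.###/####
[###./###./####] end (terminal -1, H#4); searched .#../.#../..## to 6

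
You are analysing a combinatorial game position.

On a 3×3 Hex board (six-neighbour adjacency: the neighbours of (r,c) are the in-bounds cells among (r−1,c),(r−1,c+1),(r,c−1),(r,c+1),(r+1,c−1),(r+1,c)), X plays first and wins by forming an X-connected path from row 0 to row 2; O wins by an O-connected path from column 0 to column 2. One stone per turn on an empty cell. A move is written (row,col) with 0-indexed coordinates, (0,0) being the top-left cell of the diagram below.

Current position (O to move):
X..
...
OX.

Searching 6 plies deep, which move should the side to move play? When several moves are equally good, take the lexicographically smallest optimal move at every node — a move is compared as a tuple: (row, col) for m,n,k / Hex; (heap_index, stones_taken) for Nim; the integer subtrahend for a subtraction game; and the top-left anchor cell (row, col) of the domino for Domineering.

O's best at [X../.../OX.]: (1,1)

p1 O@[X../.../OX.]: (0,1)[XO./.../OX.]-1 (0,2)[X.O/.../OX.]-1 (1,0)[X../O../OX.]-1 (1,1)[X../.O./OX.]+1* (1,2)[X../..O/OX.]-1 (2,2)[X../.../OXO]-1
p2 X@[X../.O./OX.]: (0,1)[XX./.O./OX.]-1* (0,2)[X.X/.O./OX.]-1 (1,0)[X../XO./OX.]-1 (1,2)[X../.OX/OX.]-1 (2,2)[X../.O./OXX]-1
p3 O@[XX./.O./OX.]: (0,2)[XXO/.O./OX.]+1* (1,0)[XX./OO./OX.]+1 (1,2)[XX./.OO/OX.]+1 (2,2)[XX./.O./OXO]+1
p4 X@[XXO/.O./OX.] terminal -1; root [X../.../OX.] d6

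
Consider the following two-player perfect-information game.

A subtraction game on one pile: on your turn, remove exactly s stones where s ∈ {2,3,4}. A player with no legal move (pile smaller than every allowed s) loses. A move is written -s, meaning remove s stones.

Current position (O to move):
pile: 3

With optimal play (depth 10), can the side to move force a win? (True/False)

[3] O move#1: -2:+1/1*, -3:+1/0
[1] end (terminal -1, X#2); searched 3 to 10

O winning at [3]: True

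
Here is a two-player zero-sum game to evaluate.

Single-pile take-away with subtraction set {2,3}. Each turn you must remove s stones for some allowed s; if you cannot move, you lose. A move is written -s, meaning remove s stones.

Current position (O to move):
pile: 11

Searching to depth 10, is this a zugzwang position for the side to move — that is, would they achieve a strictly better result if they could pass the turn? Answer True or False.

p1 O@[11]: -2[9]-1* -3[8]-1
p2 X@[9]: -2[7]-1 -3[6]+1*
p3 O@[6]: -2[4]-1* -3[3]-1
p4 X@[4]: -2[2]-1 -3[1]+1*
p5 O@[1] terminal -1; root [11] d10
suppose O passes — search the same position with X to move:
pass> p1 X@[11]: -2[9]-1* -3[8]-1
pass> p2 O@[9]: -2[7]-1 -3[6]+1*
pass> p3 X@[6]: -2[4]-1* -3[3]-1
pass> p4 O@[4]: -2[2]-1 -3[1]+1*
pass> p5 X@[1] terminal -1; root [11] d10
for O: play -1, pass +1

zugzwang(11, O) = True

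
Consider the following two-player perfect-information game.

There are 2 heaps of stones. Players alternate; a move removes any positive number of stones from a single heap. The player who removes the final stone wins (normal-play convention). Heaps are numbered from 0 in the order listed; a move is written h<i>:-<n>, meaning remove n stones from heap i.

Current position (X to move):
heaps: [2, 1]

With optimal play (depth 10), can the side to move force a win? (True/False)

X winning at [(2,1)]: True

ply 1, X at (2,1) | h0:-1=+1→(1,1)*; h0:-2=-1→(0,1); h1:-1=-1→(2,0)
ply 2, O at (1,1) | h0:-1=-1→(0,1)*; h1:-1=-1→(1,0)
ply 3, X at (0,1) | h1:-1=+1→(0,0)*
ply 4: (0,0) is terminal -1 (O); from (2,1) depth 10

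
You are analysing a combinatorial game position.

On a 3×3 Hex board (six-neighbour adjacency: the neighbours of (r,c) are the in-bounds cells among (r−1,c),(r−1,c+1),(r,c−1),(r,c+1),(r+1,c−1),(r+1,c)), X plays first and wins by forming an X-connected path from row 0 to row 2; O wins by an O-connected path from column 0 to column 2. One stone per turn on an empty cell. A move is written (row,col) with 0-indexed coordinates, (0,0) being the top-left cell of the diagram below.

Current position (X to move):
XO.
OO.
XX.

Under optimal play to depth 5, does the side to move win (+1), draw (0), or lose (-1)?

value(XO./OO./XX., X) = -1

[XO./OO./XX.] X move#1: (0,2):-1/XOX/OO./XX.*, (1,2):-1/XO./OOX/XX., (2,2):-1/XO./OO./XXX
[XOX/OO./XX.] O move#2: (1,2):+1/XOX/OOO/XX.*, (2,2):-1/XOX/OO./XXO
[XOX/OOO/XX.] end (terminal -1, X#3); searched XO./OO./XX. to 5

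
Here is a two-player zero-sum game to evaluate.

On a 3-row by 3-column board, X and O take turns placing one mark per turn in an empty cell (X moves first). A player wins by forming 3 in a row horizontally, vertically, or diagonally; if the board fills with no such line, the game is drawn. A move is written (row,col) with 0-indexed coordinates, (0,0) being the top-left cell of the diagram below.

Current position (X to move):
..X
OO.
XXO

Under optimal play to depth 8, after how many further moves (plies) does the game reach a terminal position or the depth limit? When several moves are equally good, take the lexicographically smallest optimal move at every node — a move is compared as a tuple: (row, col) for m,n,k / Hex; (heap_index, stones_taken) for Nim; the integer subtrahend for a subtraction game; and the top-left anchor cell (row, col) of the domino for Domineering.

ply 1, X at ..X/OO./XXO | (0,0)=-1→X.X/OO./XXO*; (0,1)=-1→.XX/OO./XXO; (1,2)=-1→..X/OOX/XXO
ply 2, O at X.X/OO./XXO | (0,1)=+0→XOX/OO./XXO; (1,2)=+1→X.X/OOO/XXO*
ply 3: X.X/OOO/XXO is terminal -1 (X); from ..X/OO./XXO depth 8

PV length from [..X/OO./XXO]: 2 plies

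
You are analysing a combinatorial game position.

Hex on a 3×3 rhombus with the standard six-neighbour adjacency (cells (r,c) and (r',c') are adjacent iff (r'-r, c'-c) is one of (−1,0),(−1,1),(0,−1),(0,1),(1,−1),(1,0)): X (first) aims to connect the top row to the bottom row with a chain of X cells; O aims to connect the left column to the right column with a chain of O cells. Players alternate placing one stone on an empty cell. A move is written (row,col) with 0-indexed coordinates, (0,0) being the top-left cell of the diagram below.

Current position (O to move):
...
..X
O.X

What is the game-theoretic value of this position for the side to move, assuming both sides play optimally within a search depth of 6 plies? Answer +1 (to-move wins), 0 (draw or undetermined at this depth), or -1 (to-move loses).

value(.../..X/O.X, O) = +1

[.../..X/O.X] O move#1: (0,0):-1/O../..X/O.X, (0,1):-1/.O./..X/O.X, (0,2):+1/..O/..X/O.X*, (1,0):-1/.../O.X/O.X, (1,1):-1/.../.OX/O.X, (2,1):-1/.../..X/OOX
[..O/..X/O.X] X move#2: (0,0):-1/X.O/..X/O.X*, (0,1):-1/.XO/..X/O.X, (1,0):-1/..O/X.X/O.X, (1,1):-1/..O/.XX/O.X, (2,1):-1/..O/..X/OXX
[X.O/..X/O.X] O move#3: (0,1):+1/XOO/..X/O.X*, (1,0):+1/X.O/O.X/O.X, (1,1):+1/X.O/.OX/O.X, (2,1):-1/X.O/..X/OOX
[XOO/..X/O.X] X move#4: (1,0):-1/XOO/X.X/O.X*, (1,1):-1/XOO/.XX/O.X, (2,1):-1/XOO/..X/OXX
[XOO/X.X/O.X] O move#5: (1,1):+1/XOO/XOX/O.X*, (2,1):-1/XOO/X.X/OOX
[XOO/XOX/O.X] end (terminal -1, X#6); searched .../..X/O.X to 6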